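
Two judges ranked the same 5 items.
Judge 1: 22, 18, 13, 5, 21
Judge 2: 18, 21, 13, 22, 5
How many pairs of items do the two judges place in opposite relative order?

Assign each item its position (1..5) in the first ordering, then rewrite the second ordering as that position sequence:
positions: 22→1, 18→2, 13→3, 5→4, 21→5
second ordering as positions: [2, 5, 3, 1, 4]
Discordant pairs = inversions in this position sequence.
2: 1 → 1
5: 3, 1, 4 → 3
3: 1 → 1
1: 0
4: 0
Total: 1 + 3 + 1 + 0 + 0 = 5

Discordant pairs: 5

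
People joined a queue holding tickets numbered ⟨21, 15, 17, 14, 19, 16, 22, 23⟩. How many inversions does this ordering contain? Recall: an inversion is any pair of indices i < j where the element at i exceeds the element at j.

Inversions: 9

For each element, count later entries that are smaller:
21: 5
15: 1
17: 2
14: 0
19: 1
16: 0
22: 0
23: 0
Sum: 5 + 1 + 2 + 0 + 1 + 0 + 0 + 0 = 9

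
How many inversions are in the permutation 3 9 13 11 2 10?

For each element, count later entries that are smaller:
3 → 2 → 1
9 → 2 → 1
13 → 11, 2, 10 → 3
11 → 2, 10 → 2
2 → none → 0
10 → none → 0
Sum: 1 + 1 + 3 + 2 + 0 + 0 = 7

7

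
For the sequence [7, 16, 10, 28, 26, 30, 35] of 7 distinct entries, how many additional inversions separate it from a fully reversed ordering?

19 inversions short

Maximum inversions for 7 distinct elements is C(7, 2) = 7·6/2 = 21.
Current inversions — for each element, count later smaller elements:
7: 0
16: 1
10: 0
28: 1
26: 0
30: 0
35: 0
Current total: 0 + 1 + 0 + 1 + 0 + 0 + 0 = 2
Shortfall: 21 − 2 = 19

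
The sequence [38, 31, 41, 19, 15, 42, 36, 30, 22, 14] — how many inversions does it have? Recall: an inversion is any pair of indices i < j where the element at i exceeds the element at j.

31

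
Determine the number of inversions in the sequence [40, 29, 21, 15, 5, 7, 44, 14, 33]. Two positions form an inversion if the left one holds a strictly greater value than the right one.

For each element, count later entries that are smaller:
40: 7
29: 5
21: 4
15: 3
5: 0
7: 0
44: 2
14: 0
33: 0
Sum: 7 + 5 + 4 + 3 + 0 + 0 + 2 + 0 + 0 = 21

21 inversions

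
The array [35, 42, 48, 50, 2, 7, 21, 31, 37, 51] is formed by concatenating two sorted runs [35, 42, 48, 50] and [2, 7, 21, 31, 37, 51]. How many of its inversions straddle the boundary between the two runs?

Count, for every r in R, how many entries of L exceed r:
r = 2: 35, 42, 48, 50 → 4
r = 7: 35, 42, 48, 50 → 4
r = 21: 35, 42, 48, 50 → 4
r = 31: 35, 42, 48, 50 → 4
r = 37: 42, 48, 50 → 3
r = 51: none → 0
Cross-inversions: 4 + 4 + 4 + 4 + 3 + 0 = 19

19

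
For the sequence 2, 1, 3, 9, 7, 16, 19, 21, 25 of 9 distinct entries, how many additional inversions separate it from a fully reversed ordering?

Maximum inversions for 9 distinct elements is C(9, 2) = 9·8/2 = 36.
Current inversions — for each element, count later smaller elements:
2: 1
1: 0
3: 0
9: 1
7: 0
16: 0
19: 0
21: 0
25: 0
Current total: 1 + 0 + 0 + 1 + 0 + 0 + 0 + 0 + 0 = 2
Shortfall: 36 − 2 = 34

34 inversions short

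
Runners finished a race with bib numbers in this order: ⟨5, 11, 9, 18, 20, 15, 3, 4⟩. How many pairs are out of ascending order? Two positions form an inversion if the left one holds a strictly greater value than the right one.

15 out-of-order pairs

Count, for each position, how many later elements it exceeds:
5 → 3, 4 → 2
11 → 9, 3, 4 → 3
9 → 3, 4 → 2
18 → 15, 3, 4 → 3
20 → 15, 3, 4 → 3
15 → 3, 4 → 2
3 → none → 0
4 → none → 0
Sum: 2 + 3 + 2 + 3 + 3 + 2 + 0 + 0 = 15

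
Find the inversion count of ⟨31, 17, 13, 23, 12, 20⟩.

10 inversions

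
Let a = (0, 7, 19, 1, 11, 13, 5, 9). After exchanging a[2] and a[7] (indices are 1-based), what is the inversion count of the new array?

10 inversions

Positions 2 and 7 hold 7 and 5; after swapping, the array is [0, 5, 19, 1, 11, 13, 7, 9].
Count, for each position, how many later elements it exceeds:
0 → none → 0
5 → 1 → 1
19 → 1, 11, 13, 7, 9 → 5
1 → none → 0
11 → 7, 9 → 2
13 → 7, 9 → 2
7 → none → 0
9 → none → 0
Sum: 0 + 1 + 5 + 0 + 2 + 2 + 0 + 0 = 10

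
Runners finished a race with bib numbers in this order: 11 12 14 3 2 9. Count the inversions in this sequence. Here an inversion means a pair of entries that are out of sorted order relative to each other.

There are 10 inversions.

Listing every pair i<j with a[i]>a[j] (using 0-based positions):
(0,3): 11 > 3
(0,4): 11 > 2
(0,5): 11 > 9
(1,3): 12 > 3
(1,4): 12 > 2
(1,5): 12 > 9
(2,3): 14 > 3
(2,4): 14 > 2
(2,5): 14 > 9
(3,4): 3 > 2
That's 10 pairs.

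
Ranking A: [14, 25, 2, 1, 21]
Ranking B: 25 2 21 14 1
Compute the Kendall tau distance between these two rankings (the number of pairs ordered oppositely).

Assign each item its position (1..5) in the first ordering, then rewrite the second ordering as that position sequence:
positions: 14→1, 25→2, 2→3, 1→4, 21→5
second ordering as positions: [2, 3, 5, 1, 4]
Discordant pairs = inversions in this position sequence.
2: 1 → 1
3: 1 → 1
5: 1, 4 → 2
1: 0
4: 0
Total: 1 + 1 + 2 + 0 + 0 = 4

4 discordant pairs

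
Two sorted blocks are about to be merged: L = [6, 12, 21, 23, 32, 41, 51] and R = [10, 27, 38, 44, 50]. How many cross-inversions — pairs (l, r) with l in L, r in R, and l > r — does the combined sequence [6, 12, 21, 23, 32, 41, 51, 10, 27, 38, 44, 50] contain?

Cross-inversions: 13

Take each right-half value and tally the left-half values above it:
r = 10: 12, 21, 23, 32, 41, 51 → 6
r = 27: 32, 41, 51 → 3
r = 38: 41, 51 → 2
r = 44: 51 → 1
r = 50: 51 → 1
Cross-inversions: 6 + 3 + 2 + 1 + 1 = 13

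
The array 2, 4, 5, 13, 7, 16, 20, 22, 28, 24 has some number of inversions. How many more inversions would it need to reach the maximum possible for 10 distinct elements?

Maximum inversions for 10 distinct elements is C(10, 2) = 10·9/2 = 45.
Current inversions — for each element, count later smaller elements:
2: 0
4: 0
5: 0
13: 1
7: 0
16: 0
20: 0
22: 0
28: 1
24: 0
Current total: 0 + 0 + 0 + 1 + 0 + 0 + 0 + 0 + 1 + 0 = 2
Shortfall: 45 − 2 = 43

43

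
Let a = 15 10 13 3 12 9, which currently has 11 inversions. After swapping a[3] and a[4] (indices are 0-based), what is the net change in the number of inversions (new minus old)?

+1

Positions 3 and 4 hold 3 and 12; after swapping, the array is [15, 10, 13, 12, 3, 9].
Sweep left to right; for each value list the smaller values that follow it:
15: 5
10: 2
13: 3
12: 2
3: 0
9: 0
Sum: 5 + 2 + 3 + 2 + 0 + 0 = 12
Change: 12 − 11 = +1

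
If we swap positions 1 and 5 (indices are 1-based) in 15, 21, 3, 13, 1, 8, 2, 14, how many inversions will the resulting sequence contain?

There are 13 inversions.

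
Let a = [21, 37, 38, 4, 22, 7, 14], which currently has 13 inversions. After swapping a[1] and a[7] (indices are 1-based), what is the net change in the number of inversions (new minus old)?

-1

Positions 1 and 7 hold 21 and 14; after swapping, the array is [14, 37, 38, 4, 22, 7, 21].
Count, for each position, how many later elements it exceeds:
14 → 4, 7 → 2
37 → 4, 22, 7, 21 → 4
38 → 4, 22, 7, 21 → 4
4 → none → 0
22 → 7, 21 → 2
7 → none → 0
21 → none → 0
Sum: 2 + 4 + 4 + 0 + 2 + 0 + 0 = 12
Change: 12 − 13 = -1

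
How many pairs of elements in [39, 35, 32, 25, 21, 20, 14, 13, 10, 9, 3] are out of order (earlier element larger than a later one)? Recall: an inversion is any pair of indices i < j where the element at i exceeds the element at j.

Count, for each position, how many later elements it exceeds:
39: 10
35: 9
32: 8
25: 7
21: 6
20: 5
14: 4
13: 3
10: 2
9: 1
3: 0
Sum: 10 + 9 + 8 + 7 + 6 + 5 + 4 + 3 + 2 + 1 + 0 = 55

55 inversions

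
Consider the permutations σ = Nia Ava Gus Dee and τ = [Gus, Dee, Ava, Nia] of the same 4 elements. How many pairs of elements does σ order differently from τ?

Assign each item its position (1..4) in the first ordering, then rewrite the second ordering as that position sequence:
positions: Nia→1, Ava→2, Gus→3, Dee→4
second ordering as positions: [3, 4, 2, 1]
Discordant pairs = inversions in this position sequence.
3: 2, 1 → 2
4: 2, 1 → 2
2: 1 → 1
1: 0
Total: 2 + 2 + 1 + 0 = 5

There are 5 discordant pairs.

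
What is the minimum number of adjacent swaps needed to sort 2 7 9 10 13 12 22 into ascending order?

Adjacent swaps: 1

The minimum number of adjacent swaps to sort an array equals its inversion count, since every such swap removes exactly one inversion.
Count inversions — for each element, later elements that are smaller:
2: none → 0
7: none → 0
9: none → 0
10: none → 0
13: 12 → 1
12: none → 0
22: none → 0
Total inversions: 0 + 0 + 0 + 0 + 1 + 0 + 0 = 1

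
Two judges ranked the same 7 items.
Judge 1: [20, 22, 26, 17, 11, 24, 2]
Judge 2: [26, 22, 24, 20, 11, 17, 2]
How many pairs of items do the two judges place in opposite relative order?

7

Assign each item its position (1..7) in the first ordering, then rewrite the second ordering as that position sequence:
positions: 20→1, 22→2, 26→3, 17→4, 11→5, 24→6, 2→7
second ordering as positions: [3, 2, 6, 1, 5, 4, 7]
Discordant pairs = inversions in this position sequence.
3: 2, 1 → 2
2: 1 → 1
6: 1, 5, 4 → 3
1: 0
5: 4 → 1
4: 0
7: 0
Total: 2 + 1 + 3 + 0 + 1 + 0 + 0 = 7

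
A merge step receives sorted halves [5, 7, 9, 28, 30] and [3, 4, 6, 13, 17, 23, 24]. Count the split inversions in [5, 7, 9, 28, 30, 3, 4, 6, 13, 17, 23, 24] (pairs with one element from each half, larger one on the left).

There are 22 cross-inversions.

Take each right-half value and tally the left-half values above it:
r = 3: 5, 7, 9, 28, 30 → 5
r = 4: 5, 7, 9, 28, 30 → 5
r = 6: 7, 9, 28, 30 → 4
r = 13: 28, 30 → 2
r = 17: 28, 30 → 2
r = 23: 28, 30 → 2
r = 24: 28, 30 → 2
Cross-inversions: 5 + 5 + 4 + 2 + 2 + 2 + 2 = 22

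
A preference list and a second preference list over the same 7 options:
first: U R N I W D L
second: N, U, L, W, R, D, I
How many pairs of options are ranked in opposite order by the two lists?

There are 9 pairs.

Assign each item its position (1..7) in the first ordering, then rewrite the second ordering as that position sequence:
positions: U→1, R→2, N→3, I→4, W→5, D→6, L→7
second ordering as positions: [3, 1, 7, 5, 2, 6, 4]
Discordant pairs = inversions in this position sequence.
3: 1, 2 → 2
1: 0
7: 5, 2, 6, 4 → 4
5: 2, 4 → 2
2: 0
6: 4 → 1
4: 0
Total: 2 + 0 + 4 + 2 + 0 + 1 + 0 = 9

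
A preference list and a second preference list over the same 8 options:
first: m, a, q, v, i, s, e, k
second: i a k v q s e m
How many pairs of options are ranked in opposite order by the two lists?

There are 15 pairs.

Assign each item its position (1..8) in the first ordering, then rewrite the second ordering as that position sequence:
positions: m→1, a→2, q→3, v→4, i→5, s→6, e→7, k→8
second ordering as positions: [5, 2, 8, 4, 3, 6, 7, 1]
Discordant pairs = inversions in this position sequence.
5: 2, 4, 3, 1 → 4
2: 1 → 1
8: 4, 3, 6, 7, 1 → 5
4: 3, 1 → 2
3: 1 → 1
6: 1 → 1
7: 1 → 1
1: 0
Total: 4 + 1 + 5 + 2 + 1 + 1 + 1 + 0 = 15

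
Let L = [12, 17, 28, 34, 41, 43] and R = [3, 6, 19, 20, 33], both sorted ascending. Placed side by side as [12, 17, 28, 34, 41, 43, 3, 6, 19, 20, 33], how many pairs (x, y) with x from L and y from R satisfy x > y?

23

Take each right-half value and tally the left-half values above it:
r = 3: 12, 17, 28, 34, 41, 43 → 6
r = 6: 12, 17, 28, 34, 41, 43 → 6
r = 19: 28, 34, 41, 43 → 4
r = 20: 28, 34, 41, 43 → 4
r = 33: 34, 41, 43 → 3
Cross-inversions: 6 + 6 + 4 + 4 + 3 = 23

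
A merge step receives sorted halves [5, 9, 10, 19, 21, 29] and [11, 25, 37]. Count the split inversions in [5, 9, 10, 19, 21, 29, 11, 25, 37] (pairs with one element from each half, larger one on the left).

There are 4 split inversions.

Count, for every r in R, how many entries of L exceed r:
r = 11: 19, 21, 29 → 3
r = 25: 29 → 1
r = 37: none → 0
Cross-inversions: 3 + 1 + 0 = 4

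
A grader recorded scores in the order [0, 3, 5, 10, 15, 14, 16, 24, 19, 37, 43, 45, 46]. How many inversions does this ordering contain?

2

For each element, count later entries that are smaller:
0 → none → 0
3 → none → 0
5 → none → 0
10 → none → 0
15 → 14 → 1
14 → none → 0
16 → none → 0
24 → 19 → 1
19 → none → 0
37 → none → 0
43 → none → 0
45 → none → 0
46 → none → 0
Sum: 0 + 0 + 0 + 0 + 1 + 0 + 0 + 1 + 0 + 0 + 0 + 0 + 0 = 2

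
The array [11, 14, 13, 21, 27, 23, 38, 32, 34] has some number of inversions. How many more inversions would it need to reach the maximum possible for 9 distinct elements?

Maximum inversions for 9 distinct elements is C(9, 2) = 9·8/2 = 36.
Current inversions — for each element, count later smaller elements:
11: 0
14: 1
13: 0
21: 0
27: 1
23: 0
38: 2
32: 0
34: 0
Current total: 0 + 1 + 0 + 0 + 1 + 0 + 2 + 0 + 0 = 4
Shortfall: 36 − 4 = 32

32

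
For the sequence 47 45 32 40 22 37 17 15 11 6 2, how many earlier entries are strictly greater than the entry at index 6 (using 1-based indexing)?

The element at index 6 is 37.
Elements before it: 47, 45, 32, 40, 22
Those larger than 37: 47, 45, 40

3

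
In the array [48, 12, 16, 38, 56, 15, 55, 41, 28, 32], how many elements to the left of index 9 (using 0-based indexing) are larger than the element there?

5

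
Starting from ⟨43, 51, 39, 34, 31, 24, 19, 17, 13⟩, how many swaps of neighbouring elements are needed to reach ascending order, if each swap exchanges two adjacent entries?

Each adjacent swap fixes exactly one inversion, so the minimum swap count equals the number of inversions.
Count inversions — for each element, later elements that are smaller:
43: 39, 34, 31, 24, 19, 17, 13 → 7
51: 39, 34, 31, 24, 19, 17, 13 → 7
39: 34, 31, 24, 19, 17, 13 → 6
34: 31, 24, 19, 17, 13 → 5
31: 24, 19, 17, 13 → 4
24: 19, 17, 13 → 3
19: 17, 13 → 2
17: 13 → 1
13: none → 0
Total inversions: 7 + 7 + 6 + 5 + 4 + 3 + 2 + 1 + 0 = 35

35 swaps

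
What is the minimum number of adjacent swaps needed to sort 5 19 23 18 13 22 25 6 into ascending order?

12

The minimum number of adjacent swaps to sort an array equals its inversion count, since every such swap removes exactly one inversion.
Count inversions — for each element, later elements that are smaller:
5: none → 0
19: 18, 13, 6 → 3
23: 18, 13, 22, 6 → 4
18: 13, 6 → 2
13: 6 → 1
22: 6 → 1
25: 6 → 1
6: none → 0
Total inversions: 0 + 3 + 4 + 2 + 1 + 1 + 1 + 0 = 12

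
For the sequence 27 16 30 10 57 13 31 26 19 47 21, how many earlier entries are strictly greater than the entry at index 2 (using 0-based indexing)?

The element at index 2 is 30.
Elements before it: 27, 16
None of them are larger than 30.

0 such elements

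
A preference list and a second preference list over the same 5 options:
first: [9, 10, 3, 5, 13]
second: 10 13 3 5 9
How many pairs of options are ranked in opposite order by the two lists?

6 pairs

Assign each item its position (1..5) in the first ordering, then rewrite the second ordering as that position sequence:
positions: 9→1, 10→2, 3→3, 5→4, 13→5
second ordering as positions: [2, 5, 3, 4, 1]
Discordant pairs = inversions in this position sequence.
2: 1 → 1
5: 3, 4, 1 → 3
3: 1 → 1
4: 1 → 1
1: 0
Total: 1 + 3 + 1 + 1 + 0 = 6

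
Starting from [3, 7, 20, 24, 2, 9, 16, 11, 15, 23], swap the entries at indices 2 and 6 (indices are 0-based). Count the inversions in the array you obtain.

There are 14 inversions.

Positions 2 and 6 hold 20 and 16; after swapping, the array is [3, 7, 16, 24, 2, 9, 20, 11, 15, 23].
Count, for each position, how many later elements it exceeds:
3 → 2 → 1
7 → 2 → 1
16 → 2, 9, 11, 15 → 4
24 → 2, 9, 20, 11, 15, 23 → 6
2 → none → 0
9 → none → 0
20 → 11, 15 → 2
11 → none → 0
15 → none → 0
23 → none → 0
Sum: 1 + 1 + 4 + 6 + 0 + 0 + 2 + 0 + 0 + 0 = 14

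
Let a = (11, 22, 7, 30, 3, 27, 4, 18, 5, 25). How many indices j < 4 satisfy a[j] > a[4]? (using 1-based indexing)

0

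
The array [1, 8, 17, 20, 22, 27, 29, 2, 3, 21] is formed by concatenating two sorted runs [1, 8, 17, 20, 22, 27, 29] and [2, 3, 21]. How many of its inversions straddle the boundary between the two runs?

15 split inversions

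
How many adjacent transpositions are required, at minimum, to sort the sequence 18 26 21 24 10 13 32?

There are 10 swaps.

The minimum number of adjacent swaps to sort an array equals its inversion count, since every such swap removes exactly one inversion.
Count inversions — for each element, later elements that are smaller:
18: 10, 13 → 2
26: 21, 24, 10, 13 → 4
21: 10, 13 → 2
24: 10, 13 → 2
10: none → 0
13: none → 0
32: none → 0
Total inversions: 2 + 4 + 2 + 2 + 0 + 0 + 0 = 10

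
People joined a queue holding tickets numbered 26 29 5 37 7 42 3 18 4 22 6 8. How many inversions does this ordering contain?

Element-by-element contributions:
26: 8
29: 8
5: 2
37: 7
7: 3
42: 6
3: 0
18: 3
4: 0
22: 2
6: 0
8: 0
Sum: 8 + 8 + 2 + 7 + 3 + 6 + 0 + 3 + 0 + 2 + 0 + 0 = 39

Out-of-order pairs: 39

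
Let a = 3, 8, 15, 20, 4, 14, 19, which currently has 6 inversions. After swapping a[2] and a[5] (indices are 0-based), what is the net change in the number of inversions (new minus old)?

-1

Positions 2 and 5 hold 15 and 14; after swapping, the array is [3, 8, 14, 20, 4, 15, 19].
Element-by-element contributions:
3: 0
8: 1
14: 1
20: 3
4: 0
15: 0
19: 0
Sum: 0 + 1 + 1 + 3 + 0 + 0 + 0 = 5
Change: 5 − 6 = -1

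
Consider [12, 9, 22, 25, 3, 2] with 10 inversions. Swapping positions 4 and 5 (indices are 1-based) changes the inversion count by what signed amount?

Positions 4 and 5 hold 25 and 3; after swapping, the array is [12, 9, 22, 3, 25, 2].
Element-by-element contributions:
12: 3
9: 2
22: 2
3: 1
25: 1
2: 0
Sum: 3 + 2 + 2 + 1 + 1 + 0 = 9
Change: 9 − 10 = -1

-1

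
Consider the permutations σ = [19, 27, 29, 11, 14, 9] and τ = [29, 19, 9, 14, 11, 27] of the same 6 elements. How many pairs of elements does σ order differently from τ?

8 discordant pairs

Assign each item its position (1..6) in the first ordering, then rewrite the second ordering as that position sequence:
positions: 19→1, 27→2, 29→3, 11→4, 14→5, 9→6
second ordering as positions: [3, 1, 6, 5, 4, 2]
Discordant pairs = inversions in this position sequence.
3: 1, 2 → 2
1: 0
6: 5, 4, 2 → 3
5: 4, 2 → 2
4: 2 → 1
2: 0
Total: 2 + 0 + 3 + 2 + 1 + 0 = 8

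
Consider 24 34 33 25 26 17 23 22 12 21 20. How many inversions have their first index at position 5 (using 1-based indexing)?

6 such elements

The element at index 5 is 26.
Elements after it: 17, 23, 22, 12, 21, 20
Those smaller than 26: 17, 23, 22, 12, 21, 20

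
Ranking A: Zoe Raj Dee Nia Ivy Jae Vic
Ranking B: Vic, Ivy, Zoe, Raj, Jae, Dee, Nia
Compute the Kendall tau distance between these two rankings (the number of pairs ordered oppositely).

12

Assign each item its position (1..7) in the first ordering, then rewrite the second ordering as that position sequence:
positions: Zoe→1, Raj→2, Dee→3, Nia→4, Ivy→5, Jae→6, Vic→7
second ordering as positions: [7, 5, 1, 2, 6, 3, 4]
Discordant pairs = inversions in this position sequence.
7: 5, 1, 2, 6, 3, 4 → 6
5: 1, 2, 3, 4 → 4
1: 0
2: 0
6: 3, 4 → 2
3: 0
4: 0
Total: 6 + 4 + 0 + 0 + 2 + 0 + 0 = 12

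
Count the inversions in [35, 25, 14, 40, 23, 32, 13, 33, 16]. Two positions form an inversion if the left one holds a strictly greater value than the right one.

22

For each element, count later entries that are smaller:
35 → 25, 14, 23, 32, 13, 33, 16 → 7
25 → 14, 23, 13, 16 → 4
14 → 13 → 1
40 → 23, 32, 13, 33, 16 → 5
23 → 13, 16 → 2
32 → 13, 16 → 2
13 → none → 0
33 → 16 → 1
16 → none → 0
Sum: 7 + 4 + 1 + 5 + 2 + 2 + 0 + 1 + 0 = 22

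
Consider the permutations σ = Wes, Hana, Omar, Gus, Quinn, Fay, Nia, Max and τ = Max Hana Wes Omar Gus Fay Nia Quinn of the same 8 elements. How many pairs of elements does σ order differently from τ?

10 discordant pairs

Assign each item its position (1..8) in the first ordering, then rewrite the second ordering as that position sequence:
positions: Wes→1, Hana→2, Omar→3, Gus→4, Quinn→5, Fay→6, Nia→7, Max→8
second ordering as positions: [8, 2, 1, 3, 4, 6, 7, 5]
Discordant pairs = inversions in this position sequence.
8: 2, 1, 3, 4, 6, 7, 5 → 7
2: 1 → 1
1: 0
3: 0
4: 0
6: 5 → 1
7: 5 → 1
5: 0
Total: 7 + 1 + 0 + 0 + 0 + 1 + 1 + 0 = 10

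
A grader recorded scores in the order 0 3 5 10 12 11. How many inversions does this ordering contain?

1

Inversion pairs (indices are 0-based):
(4,5): 12 > 11
That's 1 pair.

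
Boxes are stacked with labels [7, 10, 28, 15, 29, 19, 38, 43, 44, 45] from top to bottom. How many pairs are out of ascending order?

3

Element-by-element contributions:
7 → none → 0
10 → none → 0
28 → 15, 19 → 2
15 → none → 0
29 → 19 → 1
19 → none → 0
38 → none → 0
43 → none → 0
44 → none → 0
45 → none → 0
Sum: 0 + 0 + 2 + 0 + 1 + 0 + 0 + 0 + 0 + 0 = 3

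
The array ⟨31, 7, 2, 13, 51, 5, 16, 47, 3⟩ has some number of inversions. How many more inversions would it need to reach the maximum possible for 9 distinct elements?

Maximum inversions for 9 distinct elements is C(9, 2) = 9·8/2 = 36.
Current inversions — for each element, count later smaller elements:
31: 6
7: 3
2: 0
13: 2
51: 4
5: 1
16: 1
47: 1
3: 0
Current total: 6 + 3 + 0 + 2 + 4 + 1 + 1 + 1 + 0 = 18
Shortfall: 36 − 18 = 18

18 inversions short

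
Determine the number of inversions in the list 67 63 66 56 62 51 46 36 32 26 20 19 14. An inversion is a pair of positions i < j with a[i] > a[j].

76 inversions

Element-by-element contributions:
67: 12
63: 10
66: 10
56: 8
62: 8
51: 7
46: 6
36: 5
32: 4
26: 3
20: 2
19: 1
14: 0
Sum: 12 + 10 + 10 + 8 + 8 + 7 + 6 + 5 + 4 + 3 + 2 + 1 + 0 = 76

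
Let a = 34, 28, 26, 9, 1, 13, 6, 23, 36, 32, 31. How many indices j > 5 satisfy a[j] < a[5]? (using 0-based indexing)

1 such element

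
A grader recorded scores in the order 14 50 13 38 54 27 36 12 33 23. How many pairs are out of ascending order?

26 inversions

Element-by-element contributions:
14: 2
50: 7
13: 1
38: 5
54: 5
27: 2
36: 3
12: 0
33: 1
23: 0
Sum: 2 + 7 + 1 + 5 + 5 + 2 + 3 + 0 + 1 + 0 = 26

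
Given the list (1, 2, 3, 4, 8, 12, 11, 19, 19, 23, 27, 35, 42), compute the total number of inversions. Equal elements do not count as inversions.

Sweep left to right; for each value list the smaller values that follow it:
1 → none → 0
2 → none → 0
3 → none → 0
4 → none → 0
8 → none → 0
12 → 11 → 1
11 → none → 0
19 → none → 0
19 → none → 0
23 → none → 0
27 → none → 0
35 → none → 0
42 → none → 0
Sum: 0 + 0 + 0 + 0 + 0 + 1 + 0 + 0 + 0 + 0 + 0 + 0 + 0 = 1

1 out-of-order pair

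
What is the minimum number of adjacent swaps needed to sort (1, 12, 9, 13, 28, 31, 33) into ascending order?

Minimum adjacent swaps = number of inversions (each swap of adjacent out-of-order elements removes one inversion and no swap can remove more).
Count inversions — for each element, later elements that are smaller:
1: none → 0
12: 9 → 1
9: none → 0
13: none → 0
28: none → 0
31: none → 0
33: none → 0
Total inversions: 0 + 1 + 0 + 0 + 0 + 0 + 0 = 1

There is 1 adjacent swap.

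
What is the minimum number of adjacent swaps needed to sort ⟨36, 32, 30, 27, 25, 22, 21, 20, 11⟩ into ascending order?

Adjacent swaps: 36

Each adjacent swap fixes exactly one inversion, so the minimum swap count equals the number of inversions.
Count inversions — for each element, later elements that are smaller:
36: 32, 30, 27, 25, 22, 21, 20, 11 → 8
32: 30, 27, 25, 22, 21, 20, 11 → 7
30: 27, 25, 22, 21, 20, 11 → 6
27: 25, 22, 21, 20, 11 → 5
25: 22, 21, 20, 11 → 4
22: 21, 20, 11 → 3
21: 20, 11 → 2
20: 11 → 1
11: none → 0
Total inversions: 8 + 7 + 6 + 5 + 4 + 3 + 2 + 1 + 0 = 36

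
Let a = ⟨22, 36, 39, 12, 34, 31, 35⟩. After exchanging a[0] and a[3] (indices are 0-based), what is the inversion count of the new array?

Positions 0 and 3 hold 22 and 12; after swapping, the array is [12, 36, 39, 22, 34, 31, 35].
Count, for each position, how many later elements it exceeds:
12: 0
36: 4
39: 4
22: 0
34: 1
31: 0
35: 0
Sum: 0 + 4 + 4 + 0 + 1 + 0 + 0 = 9

9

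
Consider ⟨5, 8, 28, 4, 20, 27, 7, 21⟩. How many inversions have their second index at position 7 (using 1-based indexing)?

The element at index 7 is 7.
Elements before it: 5, 8, 28, 4, 20, 27
Those larger than 7: 8, 28, 20, 27

4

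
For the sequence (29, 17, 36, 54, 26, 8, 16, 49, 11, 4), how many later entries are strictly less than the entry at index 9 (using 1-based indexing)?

1

The element at index 9 is 11.
Elements after it: 4
Those smaller than 11: 4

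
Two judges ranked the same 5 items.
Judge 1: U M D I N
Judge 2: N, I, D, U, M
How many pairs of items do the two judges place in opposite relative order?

Assign each item its position (1..5) in the first ordering, then rewrite the second ordering as that position sequence:
positions: U→1, M→2, D→3, I→4, N→5
second ordering as positions: [5, 4, 3, 1, 2]
Discordant pairs = inversions in this position sequence.
5: 4, 3, 1, 2 → 4
4: 3, 1, 2 → 3
3: 1, 2 → 2
1: 0
2: 0
Total: 4 + 3 + 2 + 0 + 0 = 9

9 discordant pairs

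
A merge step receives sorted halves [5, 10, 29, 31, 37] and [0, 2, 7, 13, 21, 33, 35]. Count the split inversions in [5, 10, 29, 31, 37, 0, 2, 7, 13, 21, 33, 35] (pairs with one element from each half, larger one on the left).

There are 22 split inversions.

Take each right-half value and tally the left-half values above it:
r = 0: 5, 10, 29, 31, 37 → 5
r = 2: 5, 10, 29, 31, 37 → 5
r = 7: 10, 29, 31, 37 → 4
r = 13: 29, 31, 37 → 3
r = 21: 29, 31, 37 → 3
r = 33: 37 → 1
r = 35: 37 → 1
Cross-inversions: 5 + 5 + 4 + 3 + 3 + 1 + 1 = 22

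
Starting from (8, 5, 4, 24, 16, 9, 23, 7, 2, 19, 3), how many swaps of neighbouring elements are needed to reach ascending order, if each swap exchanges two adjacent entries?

Each adjacent swap fixes exactly one inversion, so the minimum swap count equals the number of inversions.
Count inversions — for each element, later elements that are smaller:
8: 5, 4, 7, 2, 3 → 5
5: 4, 2, 3 → 3
4: 2, 3 → 2
24: 16, 9, 23, 7, 2, 19, 3 → 7
16: 9, 7, 2, 3 → 4
9: 7, 2, 3 → 3
23: 7, 2, 19, 3 → 4
7: 2, 3 → 2
2: none → 0
19: 3 → 1
3: none → 0
Total inversions: 5 + 3 + 2 + 7 + 4 + 3 + 4 + 2 + 0 + 1 + 0 = 31

31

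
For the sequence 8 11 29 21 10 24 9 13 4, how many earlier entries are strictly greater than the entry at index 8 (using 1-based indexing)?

3 such elements

The element at index 8 is 13.
Elements before it: 8, 11, 29, 21, 10, 24, 9
Those larger than 13: 29, 21, 24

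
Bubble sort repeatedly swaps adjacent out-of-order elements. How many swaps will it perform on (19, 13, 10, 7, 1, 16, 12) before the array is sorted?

Minimum adjacent swaps = number of inversions (each swap of adjacent out-of-order elements removes one inversion and no swap can remove more).
Count inversions — for each element, later elements that are smaller:
19: 13, 10, 7, 1, 16, 12 → 6
13: 10, 7, 1, 12 → 4
10: 7, 1 → 2
7: 1 → 1
1: none → 0
16: 12 → 1
12: none → 0
Total inversions: 6 + 4 + 2 + 1 + 0 + 1 + 0 = 14

There are 14 swaps.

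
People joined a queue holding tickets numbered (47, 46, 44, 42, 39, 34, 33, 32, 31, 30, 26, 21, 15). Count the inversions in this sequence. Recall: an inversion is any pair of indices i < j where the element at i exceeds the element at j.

Count, for each position, how many later elements it exceeds:
47 → 46, 44, 42, 39, 34, 33, 32, 31, 30, 26, 21, 15 → 12
46 → 44, 42, 39, 34, 33, 32, 31, 30, 26, 21, 15 → 11
44 → 42, 39, 34, 33, 32, 31, 30, 26, 21, 15 → 10
42 → 39, 34, 33, 32, 31, 30, 26, 21, 15 → 9
39 → 34, 33, 32, 31, 30, 26, 21, 15 → 8
34 → 33, 32, 31, 30, 26, 21, 15 → 7
33 → 32, 31, 30, 26, 21, 15 → 6
32 → 31, 30, 26, 21, 15 → 5
31 → 30, 26, 21, 15 → 4
30 → 26, 21, 15 → 3
26 → 21, 15 → 2
21 → 15 → 1
15 → none → 0
Sum: 12 + 11 + 10 + 9 + 8 + 7 + 6 + 5 + 4 + 3 + 2 + 1 + 0 = 78

78 inversions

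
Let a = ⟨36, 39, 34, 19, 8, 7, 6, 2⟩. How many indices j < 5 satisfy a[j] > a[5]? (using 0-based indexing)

The element at index 5 is 7.
Elements before it: 36, 39, 34, 19, 8
Those larger than 7: 36, 39, 34, 19, 8

5 such elements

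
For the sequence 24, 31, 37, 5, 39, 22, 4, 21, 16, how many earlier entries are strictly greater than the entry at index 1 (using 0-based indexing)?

The element at index 1 is 31.
Elements before it: 24
None of them are larger than 31.

0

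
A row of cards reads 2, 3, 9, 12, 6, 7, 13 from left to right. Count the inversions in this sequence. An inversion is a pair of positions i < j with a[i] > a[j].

Element-by-element contributions:
2 → none → 0
3 → none → 0
9 → 6, 7 → 2
12 → 6, 7 → 2
6 → none → 0
7 → none → 0
13 → none → 0
Sum: 0 + 0 + 2 + 2 + 0 + 0 + 0 = 4

4 out-of-order pairs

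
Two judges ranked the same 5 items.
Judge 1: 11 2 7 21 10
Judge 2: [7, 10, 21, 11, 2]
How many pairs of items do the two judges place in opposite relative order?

Assign each item its position (1..5) in the first ordering, then rewrite the second ordering as that position sequence:
positions: 11→1, 2→2, 7→3, 21→4, 10→5
second ordering as positions: [3, 5, 4, 1, 2]
Discordant pairs = inversions in this position sequence.
3: 1, 2 → 2
5: 4, 1, 2 → 3
4: 1, 2 → 2
1: 0
2: 0
Total: 2 + 3 + 2 + 0 + 0 = 7

7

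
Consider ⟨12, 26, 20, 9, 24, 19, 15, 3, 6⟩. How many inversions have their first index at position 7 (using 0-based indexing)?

0

The element at index 7 is 3.
Elements after it: 6
None of them are smaller than 3.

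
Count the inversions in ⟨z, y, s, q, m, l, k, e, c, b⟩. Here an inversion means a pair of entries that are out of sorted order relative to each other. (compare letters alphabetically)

Sweep left to right; for each value list the smaller values that follow it:
z → y, s, q, m, l, k, e, c, b → 9
y → s, q, m, l, k, e, c, b → 8
s → q, m, l, k, e, c, b → 7
q → m, l, k, e, c, b → 6
m → l, k, e, c, b → 5
l → k, e, c, b → 4
k → e, c, b → 3
e → c, b → 2
c → b → 1
b → none → 0
Sum: 9 + 8 + 7 + 6 + 5 + 4 + 3 + 2 + 1 + 0 = 45

45 out-of-order pairs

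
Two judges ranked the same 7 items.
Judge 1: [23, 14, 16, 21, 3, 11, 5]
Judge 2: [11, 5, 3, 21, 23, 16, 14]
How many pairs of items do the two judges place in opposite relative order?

Assign each item its position (1..7) in the first ordering, then rewrite the second ordering as that position sequence:
positions: 23→1, 14→2, 16→3, 21→4, 3→5, 11→6, 5→7
second ordering as positions: [6, 7, 5, 4, 1, 3, 2]
Discordant pairs = inversions in this position sequence.
6: 5, 4, 1, 3, 2 → 5
7: 5, 4, 1, 3, 2 → 5
5: 4, 1, 3, 2 → 4
4: 1, 3, 2 → 3
1: 0
3: 2 → 1
2: 0
Total: 5 + 5 + 4 + 3 + 0 + 1 + 0 = 18

Discordant pairs: 18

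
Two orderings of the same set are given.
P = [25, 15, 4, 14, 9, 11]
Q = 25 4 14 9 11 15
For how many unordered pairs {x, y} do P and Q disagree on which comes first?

There are 4 disagreeing pairs.

Assign each item its position (1..6) in the first ordering, then rewrite the second ordering as that position sequence:
positions: 25→1, 15→2, 4→3, 14→4, 9→5, 11→6
second ordering as positions: [1, 3, 4, 5, 6, 2]
Discordant pairs = inversions in this position sequence.
1: 0
3: 2 → 1
4: 2 → 1
5: 2 → 1
6: 2 → 1
2: 0
Total: 0 + 1 + 1 + 1 + 1 + 0 = 4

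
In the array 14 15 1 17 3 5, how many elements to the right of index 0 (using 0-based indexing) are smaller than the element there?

3

The element at index 0 is 14.
Elements after it: 15, 1, 17, 3, 5
Those smaller than 14: 1, 3, 5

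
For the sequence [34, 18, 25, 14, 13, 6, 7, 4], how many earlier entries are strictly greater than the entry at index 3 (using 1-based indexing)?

1

The element at index 3 is 25.
Elements before it: 34, 18
Those larger than 25: 34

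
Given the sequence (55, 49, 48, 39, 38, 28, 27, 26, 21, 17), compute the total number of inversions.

45

For each element, count later entries that are smaller:
55 → 49, 48, 39, 38, 28, 27, 26, 21, 17 → 9
49 → 48, 39, 38, 28, 27, 26, 21, 17 → 8
48 → 39, 38, 28, 27, 26, 21, 17 → 7
39 → 38, 28, 27, 26, 21, 17 → 6
38 → 28, 27, 26, 21, 17 → 5
28 → 27, 26, 21, 17 → 4
27 → 26, 21, 17 → 3
26 → 21, 17 → 2
21 → 17 → 1
17 → none → 0
Sum: 9 + 8 + 7 + 6 + 5 + 4 + 3 + 2 + 1 + 0 = 45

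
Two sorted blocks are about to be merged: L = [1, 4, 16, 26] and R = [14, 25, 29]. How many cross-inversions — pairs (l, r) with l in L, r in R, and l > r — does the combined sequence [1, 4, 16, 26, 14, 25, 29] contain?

Take each right-half value and tally the left-half values above it:
r = 14: 16, 26 → 2
r = 25: 26 → 1
r = 29: none → 0
Cross-inversions: 2 + 1 + 0 = 3

3 split inversions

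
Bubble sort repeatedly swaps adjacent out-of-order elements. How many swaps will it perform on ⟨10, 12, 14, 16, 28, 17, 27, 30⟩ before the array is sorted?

Swaps: 2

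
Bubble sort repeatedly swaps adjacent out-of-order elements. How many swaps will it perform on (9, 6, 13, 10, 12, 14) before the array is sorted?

Adjacent swaps: 3

Minimum adjacent swaps = number of inversions (each swap of adjacent out-of-order elements removes one inversion and no swap can remove more).
Count inversions — for each element, later elements that are smaller:
9: 6 → 1
6: none → 0
13: 10, 12 → 2
10: none → 0
12: none → 0
14: none → 0
Total inversions: 1 + 0 + 2 + 0 + 0 + 0 = 3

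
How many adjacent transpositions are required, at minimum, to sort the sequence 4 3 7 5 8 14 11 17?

3

Minimum adjacent swaps = number of inversions (each swap of adjacent out-of-order elements removes one inversion and no swap can remove more).
Count inversions — for each element, later elements that are smaller:
4: 3 → 1
3: none → 0
7: 5 → 1
5: none → 0
8: none → 0
14: 11 → 1
11: none → 0
17: none → 0
Total inversions: 1 + 0 + 1 + 0 + 0 + 1 + 0 + 0 = 3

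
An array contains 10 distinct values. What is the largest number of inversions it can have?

A reversed (strictly descending) arrangement makes every pair an inversion, giving C(10, 2) inversions.
C(10, 2) = 10·9/2 = 45

45 inversions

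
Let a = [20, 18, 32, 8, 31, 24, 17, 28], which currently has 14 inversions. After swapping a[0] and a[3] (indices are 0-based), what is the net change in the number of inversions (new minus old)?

Positions 0 and 3 hold 20 and 8; after swapping, the array is [8, 18, 32, 20, 31, 24, 17, 28].
Sweep left to right; for each value list the smaller values that follow it:
8 → none → 0
18 → 17 → 1
32 → 20, 31, 24, 17, 28 → 5
20 → 17 → 1
31 → 24, 17, 28 → 3
24 → 17 → 1
17 → none → 0
28 → none → 0
Sum: 0 + 1 + 5 + 1 + 3 + 1 + 0 + 0 = 11
Change: 11 − 14 = -3

-3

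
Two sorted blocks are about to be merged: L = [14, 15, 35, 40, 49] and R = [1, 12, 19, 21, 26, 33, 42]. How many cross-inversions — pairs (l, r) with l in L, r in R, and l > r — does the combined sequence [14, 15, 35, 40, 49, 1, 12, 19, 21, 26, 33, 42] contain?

23

Count, for every r in R, how many entries of L exceed r:
r = 1: 14, 15, 35, 40, 49 → 5
r = 12: 14, 15, 35, 40, 49 → 5
r = 19: 35, 40, 49 → 3
r = 21: 35, 40, 49 → 3
r = 26: 35, 40, 49 → 3
r = 33: 35, 40, 49 → 3
r = 42: 49 → 1
Cross-inversions: 5 + 5 + 3 + 3 + 3 + 3 + 1 = 23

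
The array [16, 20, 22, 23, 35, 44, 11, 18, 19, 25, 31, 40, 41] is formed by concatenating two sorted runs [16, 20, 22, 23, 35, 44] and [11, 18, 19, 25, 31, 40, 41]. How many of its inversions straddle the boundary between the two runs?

Take each right-half value and tally the left-half values above it:
r = 11: 16, 20, 22, 23, 35, 44 → 6
r = 18: 20, 22, 23, 35, 44 → 5
r = 19: 20, 22, 23, 35, 44 → 5
r = 25: 35, 44 → 2
r = 31: 35, 44 → 2
r = 40: 44 → 1
r = 41: 44 → 1
Cross-inversions: 6 + 5 + 5 + 2 + 2 + 1 + 1 = 22

Split inversions: 22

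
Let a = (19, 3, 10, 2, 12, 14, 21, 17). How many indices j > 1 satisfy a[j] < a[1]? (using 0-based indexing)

1

The element at index 1 is 3.
Elements after it: 10, 2, 12, 14, 21, 17
Those smaller than 3: 2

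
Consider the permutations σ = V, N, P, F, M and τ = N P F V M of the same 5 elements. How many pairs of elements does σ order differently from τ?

3 discordant pairs

Assign each item its position (1..5) in the first ordering, then rewrite the second ordering as that position sequence:
positions: V→1, N→2, P→3, F→4, M→5
second ordering as positions: [2, 3, 4, 1, 5]
Discordant pairs = inversions in this position sequence.
2: 1 → 1
3: 1 → 1
4: 1 → 1
1: 0
5: 0
Total: 1 + 1 + 1 + 0 + 0 = 3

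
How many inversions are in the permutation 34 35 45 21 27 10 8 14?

Sweep left to right; for each value list the smaller values that follow it:
34 → 21, 27, 10, 8, 14 → 5
35 → 21, 27, 10, 8, 14 → 5
45 → 21, 27, 10, 8, 14 → 5
21 → 10, 8, 14 → 3
27 → 10, 8, 14 → 3
10 → 8 → 1
8 → none → 0
14 → none → 0
Sum: 5 + 5 + 5 + 3 + 3 + 1 + 0 + 0 = 22

22 inversions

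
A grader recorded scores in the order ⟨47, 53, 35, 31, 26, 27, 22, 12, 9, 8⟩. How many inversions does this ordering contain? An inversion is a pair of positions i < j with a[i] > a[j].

Count, for each position, how many later elements it exceeds:
47 → 35, 31, 26, 27, 22, 12, 9, 8 → 8
53 → 35, 31, 26, 27, 22, 12, 9, 8 → 8
35 → 31, 26, 27, 22, 12, 9, 8 → 7
31 → 26, 27, 22, 12, 9, 8 → 6
26 → 22, 12, 9, 8 → 4
27 → 22, 12, 9, 8 → 4
22 → 12, 9, 8 → 3
12 → 9, 8 → 2
9 → 8 → 1
8 → none → 0
Sum: 8 + 8 + 7 + 6 + 4 + 4 + 3 + 2 + 1 + 0 = 43

43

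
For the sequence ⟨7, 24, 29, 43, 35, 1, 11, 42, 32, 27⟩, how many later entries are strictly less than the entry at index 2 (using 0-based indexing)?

3

The element at index 2 is 29.
Elements after it: 43, 35, 1, 11, 42, 32, 27
Those smaller than 29: 1, 11, 27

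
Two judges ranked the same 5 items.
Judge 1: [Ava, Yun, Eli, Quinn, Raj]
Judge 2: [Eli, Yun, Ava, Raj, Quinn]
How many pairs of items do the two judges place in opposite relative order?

4 discordant pairs

Assign each item its position (1..5) in the first ordering, then rewrite the second ordering as that position sequence:
positions: Ava→1, Yun→2, Eli→3, Quinn→4, Raj→5
second ordering as positions: [3, 2, 1, 5, 4]
Discordant pairs = inversions in this position sequence.
3: 2, 1 → 2
2: 1 → 1
1: 0
5: 4 → 1
4: 0
Total: 2 + 1 + 0 + 1 + 0 = 4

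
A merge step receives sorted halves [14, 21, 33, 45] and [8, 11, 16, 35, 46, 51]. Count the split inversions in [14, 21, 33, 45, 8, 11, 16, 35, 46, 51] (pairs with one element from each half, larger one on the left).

12 split inversions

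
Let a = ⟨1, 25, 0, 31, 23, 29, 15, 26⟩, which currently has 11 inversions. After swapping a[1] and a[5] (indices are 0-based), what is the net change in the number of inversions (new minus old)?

Positions 1 and 5 hold 25 and 29; after swapping, the array is [1, 29, 0, 31, 23, 25, 15, 26].
Element-by-element contributions:
1 → 0 → 1
29 → 0, 23, 25, 15, 26 → 5
0 → none → 0
31 → 23, 25, 15, 26 → 4
23 → 15 → 1
25 → 15 → 1
15 → none → 0
26 → none → 0
Sum: 1 + 5 + 0 + 4 + 1 + 1 + 0 + 0 = 12
Change: 12 − 11 = +1

+1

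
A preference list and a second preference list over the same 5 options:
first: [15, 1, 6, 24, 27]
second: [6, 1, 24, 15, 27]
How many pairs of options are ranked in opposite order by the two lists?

4 pairs

Assign each item its position (1..5) in the first ordering, then rewrite the second ordering as that position sequence:
positions: 15→1, 1→2, 6→3, 24→4, 27→5
second ordering as positions: [3, 2, 4, 1, 5]
Discordant pairs = inversions in this position sequence.
3: 2, 1 → 2
2: 1 → 1
4: 1 → 1
1: 0
5: 0
Total: 2 + 1 + 1 + 0 + 0 = 4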